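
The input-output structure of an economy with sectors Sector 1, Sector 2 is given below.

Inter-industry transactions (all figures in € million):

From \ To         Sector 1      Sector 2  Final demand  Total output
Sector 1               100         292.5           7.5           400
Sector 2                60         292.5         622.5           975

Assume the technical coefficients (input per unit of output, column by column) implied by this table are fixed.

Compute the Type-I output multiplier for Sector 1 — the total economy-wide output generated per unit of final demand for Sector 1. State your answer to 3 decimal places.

Technical coefficients a_ij = z_ij / X_j:
  a_11 = 100/400 = 0.25, a_21 = 60/400 = 0.15
  a_12 = 292.5/975 = 0.30, a_22 = 292.5/975 = 0.30
I − A =
  [   0.75    -0.30]
  [  -0.15     0.70]
det(I−A) = (0.75)(0.70) − (-0.30)(-0.15) = 0.4800
adj(I−A) = [[0.70, 0.30], [0.15, 0.75]]
(I − A)⁻¹ = adj(I−A) / det(I−A) ≈
  [   1.4583     0.6250]
  [   0.3125     1.5625]
The output multiplier for sector j is the column-j sum of the Leontief inverse (I − A)⁻¹ = adj(I−A) / det(I−A).
Column 1 of adj(I−A): (0.70, 0.15); det(I−A) = 0.4800.
m_1 = (0.70 + 0.15) / 0.4800 = 0.85 / 0.4800 ≈ 1.771.

m_1 = 1.771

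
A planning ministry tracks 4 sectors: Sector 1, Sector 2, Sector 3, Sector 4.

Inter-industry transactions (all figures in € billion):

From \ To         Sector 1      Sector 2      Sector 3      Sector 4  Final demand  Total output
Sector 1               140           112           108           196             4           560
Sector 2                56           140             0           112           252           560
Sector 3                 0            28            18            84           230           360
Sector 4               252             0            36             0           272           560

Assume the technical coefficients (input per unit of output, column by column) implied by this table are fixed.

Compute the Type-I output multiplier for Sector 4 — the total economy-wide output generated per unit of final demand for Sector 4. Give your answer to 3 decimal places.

m_4 = 3.089

Technical coefficients a_ij = z_ij / X_j:
  a_11 = 140/560 = 0.25, a_21 = 56/560 = 0.10, a_31 = 0/560 = 0.00, a_41 = 252/560 = 0.45
  a_12 = 112/560 = 0.20, a_22 = 140/560 = 0.25, a_32 = 28/560 = 0.05, a_42 = 0/560 = 0.00
  a_13 = 108/360 = 0.30, a_23 = 0/360 = 0.00, a_33 = 18/360 = 0.05, a_43 = 36/360 = 0.10
  a_14 = 196/560 = 0.35, a_24 = 112/560 = 0.20, a_34 = 84/560 = 0.15, a_44 = 0/560 = 0.00
I − A =
  [   0.75    -0.20    -0.30    -0.35]
  [  -0.10     0.75     0.00    -0.20]
  [   0.00    -0.05     0.95    -0.15]
  [  -0.45     0.00    -0.10     1.00]
Compute the cofactors C_ij = (−1)^(i+j)·(3×3 minor ij) of I−A; the adjugate is their transpose:
adj(I−A) = Cᵀ =
  [ 0.700250   0.203750   0.255250   0.324125]
  [ 0.179000   0.531375   0.075500   0.180250]
  [ 0.060125   0.043125   0.406375   0.090625]
  [ 0.321125   0.096000   0.155500   0.513875]
det(I−A) = Σ_j (I−A)_1j·C_1j = (0.75)(0.700250) + (-0.20)(0.179000) + (-0.30)(0.060125) + (-0.35)(0.321125) = 0.35895625
(I − A)⁻¹ = adj(I−A) / det(I−A) ≈
  [   1.9508     0.5676     0.7111     0.9030]
  [   0.4987     1.4803     0.2103     0.5022]
  [   0.1675     0.1201     1.1321     0.2525]
  [   0.8946     0.2674     0.4332     1.4316]
The output multiplier for sector j is the column-j sum of the Leontief inverse (I − A)⁻¹ = adj(I−A) / det(I−A).
Column 4 of adj(I−A): (0.324125, 0.180250, 0.090625, 0.513875); det(I−A) = 0.35895625.
m_4 = (0.324125 + 0.180250 + 0.090625 + 0.513875) / 0.35895625 = 1.108875 / 0.35895625 ≈ 3.089.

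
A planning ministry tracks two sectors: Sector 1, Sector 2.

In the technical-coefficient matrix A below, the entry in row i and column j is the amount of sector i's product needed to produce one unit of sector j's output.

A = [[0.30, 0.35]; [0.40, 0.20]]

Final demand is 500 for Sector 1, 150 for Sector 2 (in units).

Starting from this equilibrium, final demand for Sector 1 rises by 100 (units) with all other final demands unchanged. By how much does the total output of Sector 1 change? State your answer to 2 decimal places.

Δx_1 = 190.48

I − A =
  [   0.70    -0.35]
  [  -0.40     0.80]
det(I−A) = (0.70)(0.80) − (-0.35)(-0.40) = 0.4200
adj(I−A) = [[0.80, 0.35], [0.40, 0.70]]
(I − A)⁻¹ = adj(I−A) / det(I−A) ≈
  [   1.9048     0.8333]
  [   0.9524     1.6667]
Δx = (I − A)⁻¹ Δd with Δd having +100 in the Sector 1 component and 0 elsewhere.
So Δx_1 = L_11 · (+100), where L_11 = adj(I−A)_11 / det(I−A) = 0.80 / 0.4200.
Δx_1 = 0.80 × (+100) / 0.4200 = 80.00 / 0.4200 ≈ 190.48.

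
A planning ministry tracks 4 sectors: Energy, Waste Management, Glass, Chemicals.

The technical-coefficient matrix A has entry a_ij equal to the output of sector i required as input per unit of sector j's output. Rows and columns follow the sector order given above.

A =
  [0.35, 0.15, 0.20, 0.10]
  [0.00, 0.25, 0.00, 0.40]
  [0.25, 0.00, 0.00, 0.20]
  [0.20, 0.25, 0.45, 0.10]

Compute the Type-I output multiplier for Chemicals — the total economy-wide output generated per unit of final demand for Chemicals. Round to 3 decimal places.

I − A =
  [   0.65    -0.15    -0.20    -0.10]
  [   0.00     0.75     0.00    -0.40]
  [  -0.25     0.00     1.00    -0.20]
  [  -0.20    -0.25    -0.45     0.90]
Compute the cofactors C_ij = (−1)^(i+j)·(3×3 minor ij) of I−A; the adjugate is their transpose:
adj(I−A) = Cᵀ =
  [ 0.507500   0.156500   0.175750   0.165000]
  [ 0.125000   0.442250   0.133000   0.240000]
  [ 0.173750   0.078500   0.346750   0.131250]
  [ 0.234375   0.196875   0.249375   0.450000]
det(I−A) = Σ_j (I−A)_1j·C_1j = (0.65)(0.507500) + (-0.15)(0.125000) + (-0.20)(0.173750) + (-0.10)(0.234375) = 0.2529375
(I − A)⁻¹ = adj(I−A) / det(I−A) ≈
  [   2.0064     0.6187     0.6948     0.6523]
  [   0.4942     1.7485     0.5258     0.9489]
  [   0.6869     0.3104     1.3709     0.5189]
  [   0.9266     0.7784     0.9859     1.7791]
The output multiplier for sector j is the column-j sum of the Leontief inverse (I − A)⁻¹ = adj(I−A) / det(I−A).
Column C of adj(I−A): (0.165000, 0.240000, 0.131250, 0.450000); det(I−A) = 0.2529375.
m_C = (0.165000 + 0.240000 + 0.131250 + 0.450000) / 0.2529375 = 0.98625 / 0.2529375 ≈ 3.899.

m_C = 3.899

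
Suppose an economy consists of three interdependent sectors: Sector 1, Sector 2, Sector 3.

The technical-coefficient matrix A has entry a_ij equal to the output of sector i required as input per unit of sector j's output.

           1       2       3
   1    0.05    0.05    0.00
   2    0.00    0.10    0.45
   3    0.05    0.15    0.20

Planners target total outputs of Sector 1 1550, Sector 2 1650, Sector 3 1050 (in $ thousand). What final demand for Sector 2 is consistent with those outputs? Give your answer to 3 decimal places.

I − A =
  [   0.95    -0.05     0.00]
  [   0.00     0.90    -0.45]
  [  -0.05    -0.15     0.80]
d = (I − A) x:
  d_1 = (+0.95)·1550 + (-0.05)·1650 + (+0.00)·1050 = 1390.000
  d_2 = (+0.00)·1550 + (+0.90)·1650 + (-0.45)·1050 = 1012.500
  d_3 = (-0.05)·1550 + (-0.15)·1650 + (+0.80)·1050 = 515.000

d_2 = 1012.500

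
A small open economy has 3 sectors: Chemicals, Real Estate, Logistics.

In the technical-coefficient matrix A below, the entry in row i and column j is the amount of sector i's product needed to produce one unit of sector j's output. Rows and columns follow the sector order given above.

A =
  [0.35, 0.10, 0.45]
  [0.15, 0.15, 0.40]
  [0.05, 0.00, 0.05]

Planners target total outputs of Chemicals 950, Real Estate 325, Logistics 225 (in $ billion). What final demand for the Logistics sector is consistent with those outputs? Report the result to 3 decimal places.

d_3 = 166.250

I − A =
  [   0.65    -0.10    -0.45]
  [  -0.15     0.85    -0.40]
  [  -0.05     0.00     0.95]
d = (I − A) x:
  d_1 = (+0.65)·950 + (-0.10)·325 + (-0.45)·225 = 483.750
  d_2 = (-0.15)·950 + (+0.85)·325 + (-0.40)·225 = 43.750
  d_3 = (-0.05)·950 + (+0.00)·325 + (+0.95)·225 = 166.250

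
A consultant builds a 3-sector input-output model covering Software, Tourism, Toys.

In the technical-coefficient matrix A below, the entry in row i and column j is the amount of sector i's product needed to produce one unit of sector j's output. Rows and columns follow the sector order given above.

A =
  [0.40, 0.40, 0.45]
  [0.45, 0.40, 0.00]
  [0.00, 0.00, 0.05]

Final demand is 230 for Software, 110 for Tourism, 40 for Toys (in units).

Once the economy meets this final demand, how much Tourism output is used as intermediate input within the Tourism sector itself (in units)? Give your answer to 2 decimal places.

z_22 = 395.61

I − A =
  [   0.60    -0.40    -0.45]
  [  -0.45     0.60     0.00]
  [   0.00     0.00     0.95]
Cofactors of I−A, C_ij = (−1)^(i+j)·(minor ij) (rows/columns in the sector order above):
  C_11 = (0.60)(0.95) − (0.00)(0.00) = 0.5700
  C_12 = −[(-0.45)(0.95) − (0.00)(0.00)] = 0.4275
  C_13 = (-0.45)(0.00) − (0.60)(0.00) = 0.0000
  C_21 = −[(-0.40)(0.95) − (-0.45)(0.00)] = 0.3800
  C_22 = (0.60)(0.95) − (-0.45)(0.00) = 0.5700
  C_23 = −[(0.60)(0.00) − (-0.40)(0.00)] = 0.0000
  C_31 = (-0.40)(0.00) − (-0.45)(0.60) = 0.2700
  C_32 = −[(0.60)(0.00) − (-0.45)(-0.45)] = 0.2025
  C_33 = (0.60)(0.60) − (-0.40)(-0.45) = 0.1800
det(I−A) = Σ_j (I−A)_1j·C_1j = (0.60)(0.5700) + (-0.40)(0.4275) + (-0.45)(0.0000) = 0.1710
adj(I−A) = Cᵀ =
  [ 0.5700   0.3800   0.2700]
  [ 0.4275   0.5700   0.2025]
  [ 0.0000   0.0000   0.1800]
(I − A)⁻¹ = adj(I−A) / det(I−A) ≈
  [   3.3333     2.2222     1.5789]
  [   2.5000     3.3333     1.1842]
  [   0.0000     0.0000     1.0526]
First solve x = (I − A)⁻¹ d = adj(I−A)·d / det(I−A); in particular x_2 = (0.4275·230 + 0.5700·110 + 0.2025·40) / 0.1710 = 169.125 / 0.1710 ≈ 989.0351.
Intermediate flow from 2 to 2: z_22 = a_22 · x_2 = 0.40 × 169.125 / 0.1710 = 67.65 / 0.1710 ≈ 395.61.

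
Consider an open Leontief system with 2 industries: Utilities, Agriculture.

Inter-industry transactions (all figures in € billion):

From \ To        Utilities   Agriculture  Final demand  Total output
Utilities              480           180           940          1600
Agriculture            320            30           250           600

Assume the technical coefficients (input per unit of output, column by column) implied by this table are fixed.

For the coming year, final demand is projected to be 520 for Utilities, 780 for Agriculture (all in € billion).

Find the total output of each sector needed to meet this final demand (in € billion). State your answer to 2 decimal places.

Technical coefficients a_ij = z_ij / X_j:
  a_11 = 480/1600 = 0.30, a_21 = 320/1600 = 0.20
  a_12 = 180/600 = 0.30, a_22 = 30/600 = 0.05
I − A =
  [   0.70    -0.30]
  [  -0.20     0.95]
det(I−A) = (0.70)(0.95) − (-0.30)(-0.20) = 0.6050
adj(I−A) = [[0.95, 0.30], [0.20, 0.70]]
(I − A)⁻¹ = adj(I−A) / det(I−A) ≈
  [   1.5702     0.4959]
  [   0.3306     1.1570]
x = (I − A)⁻¹ d = adj(I−A)·d / det(I−A), with det(I−A) = 0.6050:
  x_1 = (0.95·520 + 0.30·780) / 0.6050 = 728.00 / 0.6050 ≈ 1203.31
  x_2 = (0.20·520 + 0.70·780) / 0.6050 = 650.00 / 0.6050 ≈ 1074.38

x_1 = 1203.31, x_2 = 1074.38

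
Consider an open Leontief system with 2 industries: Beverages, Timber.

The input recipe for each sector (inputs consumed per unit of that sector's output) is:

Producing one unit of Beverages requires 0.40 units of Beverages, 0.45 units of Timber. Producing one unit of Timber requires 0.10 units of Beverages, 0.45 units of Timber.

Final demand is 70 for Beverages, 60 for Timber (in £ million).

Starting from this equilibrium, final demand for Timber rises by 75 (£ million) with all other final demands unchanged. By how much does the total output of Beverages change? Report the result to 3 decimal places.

Δx_1 = 26.316

I − A =
  [   0.60    -0.10]
  [  -0.45     0.55]
det(I−A) = (0.60)(0.55) − (-0.10)(-0.45) = 0.2850
adj(I−A) = [[0.55, 0.10], [0.45, 0.60]]
(I − A)⁻¹ = adj(I−A) / det(I−A) ≈
  [   1.9298     0.3509]
  [   1.5789     2.1053]
Δx = (I − A)⁻¹ Δd with Δd having +75 in the Timber component and 0 elsewhere.
So Δx_1 = L_12 · (+75), where L_12 = adj(I−A)_12 / det(I−A) = 0.10 / 0.2850.
Δx_1 = 0.10 × (+75) / 0.2850 = 7.50 / 0.2850 ≈ 26.316.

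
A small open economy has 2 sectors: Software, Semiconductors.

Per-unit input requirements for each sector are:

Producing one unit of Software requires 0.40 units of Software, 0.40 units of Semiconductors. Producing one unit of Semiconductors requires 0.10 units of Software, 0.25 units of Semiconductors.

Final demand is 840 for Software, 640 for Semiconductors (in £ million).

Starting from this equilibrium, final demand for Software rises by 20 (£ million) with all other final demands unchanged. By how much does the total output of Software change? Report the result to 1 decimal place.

I − A =
  [   0.60    -0.10]
  [  -0.40     0.75]
det(I−A) = (0.60)(0.75) − (-0.10)(-0.40) = 0.4100
adj(I−A) = [[0.75, 0.10], [0.40, 0.60]]
(I − A)⁻¹ = adj(I−A) / det(I−A) ≈
  [   1.8293     0.2439]
  [   0.9756     1.4634]
Δx = (I − A)⁻¹ Δd with Δd having +20 in the Software component and 0 elsewhere.
So Δx_1 = L_11 · (+20), where L_11 = adj(I−A)_11 / det(I−A) = 0.75 / 0.4100.
Δx_1 = 0.75 × (+20) / 0.4100 = 15.00 / 0.4100 ≈ 36.6.

Δx_1 = 36.6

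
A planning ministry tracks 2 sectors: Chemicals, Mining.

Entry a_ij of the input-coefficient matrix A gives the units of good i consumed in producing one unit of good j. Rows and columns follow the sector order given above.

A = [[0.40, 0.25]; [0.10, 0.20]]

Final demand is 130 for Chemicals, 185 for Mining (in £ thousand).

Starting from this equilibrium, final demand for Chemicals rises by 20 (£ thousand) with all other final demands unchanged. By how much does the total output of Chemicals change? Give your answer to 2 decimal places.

I − A =
  [   0.60    -0.25]
  [  -0.10     0.80]
det(I−A) = (0.60)(0.80) − (-0.25)(-0.10) = 0.4550
adj(I−A) = [[0.80, 0.25], [0.10, 0.60]]
(I − A)⁻¹ = adj(I−A) / det(I−A) ≈
  [   1.7582     0.5495]
  [   0.2198     1.3187]
Δx = (I − A)⁻¹ Δd with Δd having +20 in the Chemicals component and 0 elsewhere.
So Δx_1 = L_11 · (+20), where L_11 = adj(I−A)_11 / det(I−A) = 0.80 / 0.4550.
Δx_1 = 0.80 × (+20) / 0.4550 = 16.00 / 0.4550 ≈ 35.16.

Δx_1 = 35.16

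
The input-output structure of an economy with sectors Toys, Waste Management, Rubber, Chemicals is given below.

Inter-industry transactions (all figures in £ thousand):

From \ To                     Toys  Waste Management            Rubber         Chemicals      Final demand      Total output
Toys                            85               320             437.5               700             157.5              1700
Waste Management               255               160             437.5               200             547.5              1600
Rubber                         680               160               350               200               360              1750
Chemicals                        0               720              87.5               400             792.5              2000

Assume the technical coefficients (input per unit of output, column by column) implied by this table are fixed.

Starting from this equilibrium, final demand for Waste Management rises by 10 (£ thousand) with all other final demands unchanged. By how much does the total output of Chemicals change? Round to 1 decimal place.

Technical coefficients a_ij = z_ij / X_j:
  a_11 = 85/1700 = 0.05, a_21 = 255/1700 = 0.15, a_31 = 680/1700 = 0.40, a_41 = 0/1700 = 0.00
  a_12 = 320/1600 = 0.20, a_22 = 160/1600 = 0.10, a_32 = 160/1600 = 0.10, a_42 = 720/1600 = 0.45
  a_13 = 437.5/1750 = 0.25, a_23 = 437.5/1750 = 0.25, a_33 = 350/1750 = 0.20, a_43 = 87.5/1750 = 0.05
  a_14 = 700/2000 = 0.35, a_24 = 200/2000 = 0.10, a_34 = 200/2000 = 0.10, a_44 = 400/2000 = 0.20
I − A =
  [   0.95    -0.20    -0.25    -0.35]
  [  -0.15     0.90    -0.25    -0.10]
  [  -0.40    -0.10     0.80    -0.10]
  [   0.00    -0.45    -0.05     0.80]
Compute the cofactors C_ij = (−1)^(i+j)·(3×3 minor ij) of I−A; the adjugate is their transpose:
adj(I−A) = Cᵀ =
  [ 0.503750   0.286000   0.264875   0.289250]
  [ 0.177250   0.516250   0.227375   0.170500]
  [ 0.288750   0.245750   0.593625   0.231250]
  [ 0.117750   0.305750   0.165000   0.522500]
det(I−A) = Σ_j (I−A)_1j·C_1j = (0.95)(0.503750) + (-0.20)(0.177250) + (-0.25)(0.288750) + (-0.35)(0.117750) = 0.3297125
(I − A)⁻¹ = adj(I−A) / det(I−A) ≈
  [   1.5278     0.8674     0.8034     0.8773]
  [   0.5376     1.5658     0.6896     0.5171]
  [   0.8758     0.7453     1.8004     0.7014]
  [   0.3571     0.9273     0.5004     1.5847]
Δx = (I − A)⁻¹ Δd with Δd having +10 in the Waste Management component and 0 elsewhere.
So Δx_4 = L_42 · (+10), where L_42 = adj(I−A)_42 / det(I−A) = 0.305750 / 0.3297125.
Δx_4 = 0.305750 × (+10) / 0.3297125 = 3.0575 / 0.3297125 ≈ 9.3.

Δx_4 = 9.3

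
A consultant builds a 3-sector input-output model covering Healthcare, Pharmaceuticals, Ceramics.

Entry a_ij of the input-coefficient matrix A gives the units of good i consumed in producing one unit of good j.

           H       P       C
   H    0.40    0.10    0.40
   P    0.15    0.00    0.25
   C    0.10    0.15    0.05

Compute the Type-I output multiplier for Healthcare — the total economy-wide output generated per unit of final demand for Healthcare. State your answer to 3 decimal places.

I − A =
  [   0.60    -0.10    -0.40]
  [  -0.15     1.00    -0.25]
  [  -0.10    -0.15     0.95]
Cofactors of I−A, C_ij = (−1)^(i+j)·(minor ij) (rows/columns in the sector order above):
  C_11 = (1.00)(0.95) − (-0.25)(-0.15) = 0.9125
  C_12 = −[(-0.15)(0.95) − (-0.25)(-0.10)] = 0.1675
  C_13 = (-0.15)(-0.15) − (1.00)(-0.10) = 0.1225
  C_21 = −[(-0.10)(0.95) − (-0.40)(-0.15)] = 0.1550
  C_22 = (0.60)(0.95) − (-0.40)(-0.10) = 0.5300
  C_23 = −[(0.60)(-0.15) − (-0.10)(-0.10)] = 0.1000
  C_31 = (-0.10)(-0.25) − (-0.40)(1.00) = 0.4250
  C_32 = −[(0.60)(-0.25) − (-0.40)(-0.15)] = 0.2100
  C_33 = (0.60)(1.00) − (-0.10)(-0.15) = 0.5850
det(I−A) = Σ_j (I−A)_1j·C_1j = (0.60)(0.9125) + (-0.10)(0.1675) + (-0.40)(0.1225) = 0.48175
adj(I−A) = Cᵀ =
  [ 0.9125   0.1550   0.4250]
  [ 0.1675   0.5300   0.2100]
  [ 0.1225   0.1000   0.5850]
(I − A)⁻¹ = adj(I−A) / det(I−A) ≈
  [   1.8941     0.3217     0.8822]
  [   0.3477     1.1002     0.4359]
  [   0.2543     0.2076     1.2143]
The output multiplier for sector j is the column-j sum of the Leontief inverse (I − A)⁻¹ = adj(I−A) / det(I−A).
Column H of adj(I−A): (0.9125, 0.1675, 0.1225); det(I−A) = 0.48175.
m_H = (0.9125 + 0.1675 + 0.1225) / 0.48175 = 1.2025 / 0.48175 ≈ 2.496.

m_H = 2.496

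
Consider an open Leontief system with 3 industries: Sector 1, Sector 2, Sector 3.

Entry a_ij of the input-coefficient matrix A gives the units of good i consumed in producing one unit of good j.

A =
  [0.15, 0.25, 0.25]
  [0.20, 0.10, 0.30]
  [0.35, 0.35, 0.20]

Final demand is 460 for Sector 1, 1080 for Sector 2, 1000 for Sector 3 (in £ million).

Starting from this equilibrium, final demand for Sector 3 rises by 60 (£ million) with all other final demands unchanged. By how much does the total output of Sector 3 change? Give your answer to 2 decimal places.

Δx_3 = 119.08

I − A =
  [   0.85    -0.25    -0.25]
  [  -0.20     0.90    -0.30]
  [  -0.35    -0.35     0.80]
Cofactors of I−A, C_ij = (−1)^(i+j)·(minor ij) (rows/columns in the sector order above):
  C_11 = (0.90)(0.80) − (-0.30)(-0.35) = 0.6150
  C_12 = −[(-0.20)(0.80) − (-0.30)(-0.35)] = 0.2650
  C_13 = (-0.20)(-0.35) − (0.90)(-0.35) = 0.3850
  C_21 = −[(-0.25)(0.80) − (-0.25)(-0.35)] = 0.2875
  C_22 = (0.85)(0.80) − (-0.25)(-0.35) = 0.5925
  C_23 = −[(0.85)(-0.35) − (-0.25)(-0.35)] = 0.3850
  C_31 = (-0.25)(-0.30) − (-0.25)(0.90) = 0.3000
  C_32 = −[(0.85)(-0.30) − (-0.25)(-0.20)] = 0.3050
  C_33 = (0.85)(0.90) − (-0.25)(-0.20) = 0.7150
det(I−A) = Σ_j (I−A)_1j·C_1j = (0.85)(0.6150) + (-0.25)(0.2650) + (-0.25)(0.3850) = 0.36025
adj(I−A) = Cᵀ =
  [ 0.6150   0.2875   0.3000]
  [ 0.2650   0.5925   0.3050]
  [ 0.3850   0.3850   0.7150]
(I − A)⁻¹ = adj(I−A) / det(I−A) ≈
  [   1.7071     0.7981     0.8328]
  [   0.7356     1.6447     0.8466]
  [   1.0687     1.0687     1.9847]
Δx = (I − A)⁻¹ Δd with Δd having +60 in the Sector 3 component and 0 elsewhere.
So Δx_3 = L_33 · (+60), where L_33 = adj(I−A)_33 / det(I−A) = 0.7150 / 0.36025.
Δx_3 = 0.7150 × (+60) / 0.36025 = 42.90 / 0.36025 ≈ 119.08.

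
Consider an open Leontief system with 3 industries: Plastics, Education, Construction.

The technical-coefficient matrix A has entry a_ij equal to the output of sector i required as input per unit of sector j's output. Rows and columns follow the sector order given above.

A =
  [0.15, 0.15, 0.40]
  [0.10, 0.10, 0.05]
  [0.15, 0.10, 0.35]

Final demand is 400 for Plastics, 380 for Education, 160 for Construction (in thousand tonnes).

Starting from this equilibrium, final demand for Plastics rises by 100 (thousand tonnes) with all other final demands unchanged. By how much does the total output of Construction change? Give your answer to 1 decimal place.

Δx_3 = 34.2

I − A =
  [   0.85    -0.15    -0.40]
  [  -0.10     0.90    -0.05]
  [  -0.15    -0.10     0.65]
Cofactors of I−A, C_ij = (−1)^(i+j)·(minor ij) (rows/columns in the sector order above):
  C_11 = (0.90)(0.65) − (-0.05)(-0.10) = 0.5800
  C_12 = −[(-0.10)(0.65) − (-0.05)(-0.15)] = 0.0725
  C_13 = (-0.10)(-0.10) − (0.90)(-0.15) = 0.1450
  C_21 = −[(-0.15)(0.65) − (-0.40)(-0.10)] = 0.1375
  C_22 = (0.85)(0.65) − (-0.40)(-0.15) = 0.4925
  C_23 = −[(0.85)(-0.10) − (-0.15)(-0.15)] = 0.1075
  C_31 = (-0.15)(-0.05) − (-0.40)(0.90) = 0.3675
  C_32 = −[(0.85)(-0.05) − (-0.40)(-0.10)] = 0.0825
  C_33 = (0.85)(0.90) − (-0.15)(-0.10) = 0.7500
det(I−A) = Σ_j (I−A)_1j·C_1j = (0.85)(0.5800) + (-0.15)(0.0725) + (-0.40)(0.1450) = 0.424125
adj(I−A) = Cᵀ =
  [ 0.5800   0.1375   0.3675]
  [ 0.0725   0.4925   0.0825]
  [ 0.1450   0.1075   0.7500]
(I − A)⁻¹ = adj(I−A) / det(I−A) ≈
  [   1.3675     0.3242     0.8665]
  [   0.1709     1.1612     0.1945]
  [   0.3419     0.2535     1.7683]
Δx = (I − A)⁻¹ Δd with Δd having +100 in the Plastics component and 0 elsewhere.
So Δx_3 = L_31 · (+100), where L_31 = adj(I−A)_31 / det(I−A) = 0.1450 / 0.424125.
Δx_3 = 0.1450 × (+100) / 0.424125 = 14.50 / 0.424125 ≈ 34.2.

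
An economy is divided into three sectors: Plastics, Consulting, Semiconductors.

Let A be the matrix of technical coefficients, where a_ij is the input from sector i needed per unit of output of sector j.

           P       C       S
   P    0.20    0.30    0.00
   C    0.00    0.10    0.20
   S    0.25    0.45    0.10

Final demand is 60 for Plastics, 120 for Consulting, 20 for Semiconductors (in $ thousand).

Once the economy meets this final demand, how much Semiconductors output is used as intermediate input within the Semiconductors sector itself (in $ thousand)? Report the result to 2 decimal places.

z_SS = 14.28

I − A =
  [   0.80    -0.30     0.00]
  [   0.00     0.90    -0.20]
  [  -0.25    -0.45     0.90]
Cofactors of I−A, C_ij = (−1)^(i+j)·(minor ij) (rows/columns in the sector order above):
  C_11 = (0.90)(0.90) − (-0.20)(-0.45) = 0.7200
  C_12 = −[(0.00)(0.90) − (-0.20)(-0.25)] = 0.0500
  C_13 = (0.00)(-0.45) − (0.90)(-0.25) = 0.2250
  C_21 = −[(-0.30)(0.90) − (0.00)(-0.45)] = 0.2700
  C_22 = (0.80)(0.90) − (0.00)(-0.25) = 0.7200
  C_23 = −[(0.80)(-0.45) − (-0.30)(-0.25)] = 0.4350
  C_31 = (-0.30)(-0.20) − (0.00)(0.90) = 0.0600
  C_32 = −[(0.80)(-0.20) − (0.00)(0.00)] = 0.1600
  C_33 = (0.80)(0.90) − (-0.30)(0.00) = 0.7200
det(I−A) = Σ_j (I−A)_1j·C_1j = (0.80)(0.7200) + (-0.30)(0.0500) + (0.00)(0.2250) = 0.5610
adj(I−A) = Cᵀ =
  [ 0.7200   0.2700   0.0600]
  [ 0.0500   0.7200   0.1600]
  [ 0.2250   0.4350   0.7200]
(I − A)⁻¹ = adj(I−A) / det(I−A) ≈
  [   1.2834     0.4813     0.1070]
  [   0.0891     1.2834     0.2852]
  [   0.4011     0.7754     1.2834]
First solve x = (I − A)⁻¹ d = adj(I−A)·d / det(I−A); in particular x_S = (0.2250·60 + 0.4350·120 + 0.7200·20) / 0.5610 = 80.10 / 0.5610 ≈ 142.7807.
Intermediate flow from S to S: z_SS = a_SS · x_S = 0.10 × 80.10 / 0.5610 = 8.01 / 0.5610 ≈ 14.28.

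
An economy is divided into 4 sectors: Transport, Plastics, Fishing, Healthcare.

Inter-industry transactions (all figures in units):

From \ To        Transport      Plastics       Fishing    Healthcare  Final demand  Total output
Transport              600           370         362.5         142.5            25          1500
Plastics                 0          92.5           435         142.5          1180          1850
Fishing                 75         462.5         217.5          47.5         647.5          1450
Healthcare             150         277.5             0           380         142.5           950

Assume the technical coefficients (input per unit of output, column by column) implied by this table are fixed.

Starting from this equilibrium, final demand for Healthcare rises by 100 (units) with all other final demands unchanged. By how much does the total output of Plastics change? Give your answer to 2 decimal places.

Technical coefficients a_ij = z_ij / X_j:
  a_11 = 600/1500 = 0.40, a_21 = 0/1500 = 0.00, a_31 = 75/1500 = 0.05, a_41 = 150/1500 = 0.10
  a_12 = 370/1850 = 0.20, a_22 = 92.5/1850 = 0.05, a_32 = 462.5/1850 = 0.25, a_42 = 277.5/1850 = 0.15
  a_13 = 362.5/1450 = 0.25, a_23 = 435/1450 = 0.30, a_33 = 217.5/1450 = 0.15, a_43 = 0/1450 = 0.00
  a_14 = 142.5/950 = 0.15, a_24 = 142.5/950 = 0.15, a_34 = 47.5/950 = 0.05, a_44 = 380/950 = 0.40
I − A =
  [   0.60    -0.20    -0.25    -0.15]
  [   0.00     0.95    -0.30    -0.15]
  [  -0.05    -0.25     0.85    -0.05]
  [  -0.10    -0.15     0.00     0.60]
Compute the cofactors C_ij = (−1)^(i+j)·(3×3 minor ij) of I−A; the adjugate is their transpose:
adj(I−A) = Cᵀ =
  [ 0.418125   0.160500   0.179625   0.159625]
  [ 0.023250   0.284500   0.107250   0.085875]
  [ 0.035875   0.098875   0.311250   0.059625]
  [ 0.075500   0.097875   0.056750   0.424625]
det(I−A) = Σ_j (I−A)_1j·C_1j = (0.60)(0.418125) + (-0.20)(0.023250) + (-0.25)(0.035875) + (-0.15)(0.075500) = 0.22593125
(I − A)⁻¹ = adj(I−A) / det(I−A) ≈
  [   1.8507     0.7104     0.7950     0.7065]
  [   0.1029     1.2592     0.4747     0.3801]
  [   0.1588     0.4376     1.3776     0.2639]
  [   0.3342     0.4332     0.2512     1.8794]
Δx = (I − A)⁻¹ Δd with Δd having +100 in the Healthcare component and 0 elsewhere.
So Δx_2 = L_24 · (+100), where L_24 = adj(I−A)_24 / det(I−A) = 0.085875 / 0.22593125.
Δx_2 = 0.085875 × (+100) / 0.22593125 = 8.5875 / 0.22593125 ≈ 38.01.

Δx_2 = 38.01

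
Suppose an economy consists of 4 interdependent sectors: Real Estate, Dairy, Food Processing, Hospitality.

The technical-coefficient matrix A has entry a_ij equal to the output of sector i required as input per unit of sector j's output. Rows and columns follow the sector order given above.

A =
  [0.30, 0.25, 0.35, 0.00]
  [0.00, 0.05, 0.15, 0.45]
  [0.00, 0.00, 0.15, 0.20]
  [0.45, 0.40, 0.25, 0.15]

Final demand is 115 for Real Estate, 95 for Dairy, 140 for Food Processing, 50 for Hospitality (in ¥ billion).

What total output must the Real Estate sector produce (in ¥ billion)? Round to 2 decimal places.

I − A =
  [   0.70    -0.25    -0.35     0.00]
  [   0.00     0.95    -0.15    -0.45]
  [   0.00     0.00     0.85    -0.20]
  [  -0.45    -0.40    -0.25     0.85]
Compute the cofactors C_ij = (−1)^(i+j)·(3×3 minor ij) of I−A; the adjugate is their transpose:
adj(I−A) = Cᵀ =
  [ 0.473875   0.196125   0.279625   0.169625]
  [ 0.185625   0.439250   0.238875   0.288750]
  [ 0.085500   0.078500   0.388625   0.133000]
  [ 0.363375   0.333625   0.374750   0.565250]
det(I−A) = Σ_j (I−A)_1j·C_1j = (0.70)(0.473875) + (-0.25)(0.185625) + (-0.35)(0.085500) + (0.00)(0.363375) = 0.25538125
(I − A)⁻¹ = adj(I−A) / det(I−A) ≈
  [   1.8556     0.7680     1.0949     0.6642]
  [   0.7269     1.7200     0.9354     1.1307]
  [   0.3348     0.3074     1.5217     0.5208]
  [   1.4229     1.3064     1.4674     2.2134]
x = (I − A)⁻¹ d = adj(I−A)·d / det(I−A), with det(I−A) = 0.25538125:
  x_1 = (0.473875·115 + 0.196125·95 + 0.279625·140 + 0.169625·50) / 0.25538125 = 120.75625 / 0.25538125 ≈ 472.85
  x_2 = (0.185625·115 + 0.439250·95 + 0.238875·140 + 0.288750·50) / 0.25538125 = 110.955625 / 0.25538125 ≈ 434.47
  x_3 = (0.085500·115 + 0.078500·95 + 0.388625·140 + 0.133000·50) / 0.25538125 = 78.3475 / 0.25538125 ≈ 306.79
  x_4 = (0.363375·115 + 0.333625·95 + 0.374750·140 + 0.565250·50) / 0.25538125 = 154.21 / 0.25538125 ≈ 603.84

x_1 = 472.85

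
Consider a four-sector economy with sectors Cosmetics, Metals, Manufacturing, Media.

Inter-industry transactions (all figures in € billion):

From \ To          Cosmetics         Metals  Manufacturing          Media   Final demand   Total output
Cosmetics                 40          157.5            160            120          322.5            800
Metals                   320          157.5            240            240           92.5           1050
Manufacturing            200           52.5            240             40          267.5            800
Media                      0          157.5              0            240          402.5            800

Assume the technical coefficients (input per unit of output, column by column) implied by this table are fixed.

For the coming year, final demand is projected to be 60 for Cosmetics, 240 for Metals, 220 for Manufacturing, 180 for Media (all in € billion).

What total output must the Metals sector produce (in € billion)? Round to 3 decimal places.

x_2 = 794.738

Technical coefficients a_ij = z_ij / X_j:
  a_11 = 40/800 = 0.05, a_21 = 320/800 = 0.40, a_31 = 200/800 = 0.25, a_41 = 0/800 = 0.00
  a_12 = 157.5/1050 = 0.15, a_22 = 157.5/1050 = 0.15, a_32 = 52.5/1050 = 0.05, a_42 = 157.5/1050 = 0.15
  a_13 = 160/800 = 0.20, a_23 = 240/800 = 0.30, a_33 = 240/800 = 0.30, a_43 = 0/800 = 0.00
  a_14 = 120/800 = 0.15, a_24 = 240/800 = 0.30, a_34 = 40/800 = 0.05, a_44 = 240/800 = 0.30
I − A =
  [   0.95    -0.15    -0.20    -0.15]
  [  -0.40     0.85    -0.30    -0.30]
  [  -0.25    -0.05     0.70    -0.05]
  [   0.00    -0.15     0.00     0.70]
Compute the cofactors C_ij = (−1)^(i+j)·(3×3 minor ij) of I−A; the adjugate is their transpose:
adj(I−A) = Cᵀ =
  [ 0.37225   0.09775   0.14825   0.13225]
  [ 0.24850   0.43050   0.25550   0.25600]
  [ 0.15450   0.07225   0.47150   0.09775]
  [ 0.05325   0.09225   0.05475   0.45125]
det(I−A) = Σ_j (I−A)_1j·C_1j = (0.95)(0.37225) + (-0.15)(0.24850) + (-0.20)(0.15450) + (-0.15)(0.05325) = 0.277475
(I − A)⁻¹ = adj(I−A) / det(I−A) ≈
  [   1.3416     0.3523     0.5343     0.4766]
  [   0.8956     1.5515     0.9208     0.9226]
  [   0.5568     0.2604     1.6993     0.3523]
  [   0.1919     0.3325     0.1973     1.6263]
x = (I − A)⁻¹ d = adj(I−A)·d / det(I−A), with det(I−A) = 0.277475:
  x_1 = (0.37225·60 + 0.09775·240 + 0.14825·220 + 0.13225·180) / 0.277475 = 102.215 / 0.277475 ≈ 368.376
  x_2 = (0.24850·60 + 0.43050·240 + 0.25550·220 + 0.25600·180) / 0.277475 = 220.52 / 0.277475 ≈ 794.738
  x_3 = (0.15450·60 + 0.07225·240 + 0.47150·220 + 0.09775·180) / 0.277475 = 147.935 / 0.277475 ≈ 533.147
  x_4 = (0.05325·60 + 0.09225·240 + 0.05475·220 + 0.45125·180) / 0.277475 = 118.605 / 0.277475 ≈ 427.444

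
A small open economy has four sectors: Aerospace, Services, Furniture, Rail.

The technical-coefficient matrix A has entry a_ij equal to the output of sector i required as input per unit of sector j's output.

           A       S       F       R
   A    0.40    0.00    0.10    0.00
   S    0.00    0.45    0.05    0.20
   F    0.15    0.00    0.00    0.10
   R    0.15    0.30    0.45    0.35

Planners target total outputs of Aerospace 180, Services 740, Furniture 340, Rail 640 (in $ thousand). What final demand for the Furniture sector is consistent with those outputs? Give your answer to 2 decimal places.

I − A =
  [   0.60     0.00    -0.10     0.00]
  [   0.00     0.55    -0.05    -0.20]
  [  -0.15     0.00     1.00    -0.10]
  [  -0.15    -0.30    -0.45     0.65]
d = (I − A) x:
  d_A = (+0.60)·180 + (+0.00)·740 + (-0.10)·340 + (+0.00)·640 = 74.00
  d_S = (+0.00)·180 + (+0.55)·740 + (-0.05)·340 + (-0.20)·640 = 262.00
  d_F = (-0.15)·180 + (+0.00)·740 + (+1.00)·340 + (-0.10)·640 = 249.00
  d_R = (-0.15)·180 + (-0.30)·740 + (-0.45)·340 + (+0.65)·640 = 14.00

d_F = 249.00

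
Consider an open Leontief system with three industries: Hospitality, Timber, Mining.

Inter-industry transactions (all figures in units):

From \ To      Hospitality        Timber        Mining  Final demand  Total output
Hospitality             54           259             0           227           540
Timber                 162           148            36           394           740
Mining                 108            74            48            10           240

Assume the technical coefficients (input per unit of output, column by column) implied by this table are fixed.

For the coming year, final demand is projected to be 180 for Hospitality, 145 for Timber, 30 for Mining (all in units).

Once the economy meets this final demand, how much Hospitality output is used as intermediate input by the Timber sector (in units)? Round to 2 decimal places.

Technical coefficients a_ij = z_ij / X_j:
  a_HH = 54/540 = 0.10, a_TH = 162/540 = 0.30, a_MH = 108/540 = 0.20
  a_HT = 259/740 = 0.35, a_TT = 148/740 = 0.20, a_MT = 74/740 = 0.10
  a_HM = 0/240 = 0.00, a_TM = 36/240 = 0.15, a_MM = 48/240 = 0.20
I − A =
  [   0.90    -0.35     0.00]
  [  -0.30     0.80    -0.15]
  [  -0.20    -0.10     0.80]
Cofactors of I−A, C_ij = (−1)^(i+j)·(minor ij) (rows/columns in the sector order above):
  C_11 = (0.80)(0.80) − (-0.15)(-0.10) = 0.6250
  C_12 = −[(-0.30)(0.80) − (-0.15)(-0.20)] = 0.2700
  C_13 = (-0.30)(-0.10) − (0.80)(-0.20) = 0.1900
  C_21 = −[(-0.35)(0.80) − (0.00)(-0.10)] = 0.2800
  C_22 = (0.90)(0.80) − (0.00)(-0.20) = 0.7200
  C_23 = −[(0.90)(-0.10) − (-0.35)(-0.20)] = 0.1600
  C_31 = (-0.35)(-0.15) − (0.00)(0.80) = 0.0525
  C_32 = −[(0.90)(-0.15) − (0.00)(-0.30)] = 0.1350
  C_33 = (0.90)(0.80) − (-0.35)(-0.30) = 0.6150
det(I−A) = Σ_j (I−A)_1j·C_1j = (0.90)(0.6250) + (-0.35)(0.2700) + (0.00)(0.1900) = 0.4680
adj(I−A) = Cᵀ =
  [ 0.6250   0.2800   0.0525]
  [ 0.2700   0.7200   0.1350]
  [ 0.1900   0.1600   0.6150]
(I − A)⁻¹ = adj(I−A) / det(I−A) ≈
  [   1.3355     0.5983     0.1122]
  [   0.5769     1.5385     0.2885]
  [   0.4060     0.3419     1.3141]
First solve x = (I − A)⁻¹ d = adj(I−A)·d / det(I−A); in particular x_T = (0.2700·180 + 0.7200·145 + 0.1350·30) / 0.4680 = 157.05 / 0.4680 ≈ 335.5769.
Intermediate flow from H to T: z_HT = a_HT · x_T = 0.35 × 157.05 / 0.4680 = 54.9675 / 0.4680 ≈ 117.45.

z_HT = 117.45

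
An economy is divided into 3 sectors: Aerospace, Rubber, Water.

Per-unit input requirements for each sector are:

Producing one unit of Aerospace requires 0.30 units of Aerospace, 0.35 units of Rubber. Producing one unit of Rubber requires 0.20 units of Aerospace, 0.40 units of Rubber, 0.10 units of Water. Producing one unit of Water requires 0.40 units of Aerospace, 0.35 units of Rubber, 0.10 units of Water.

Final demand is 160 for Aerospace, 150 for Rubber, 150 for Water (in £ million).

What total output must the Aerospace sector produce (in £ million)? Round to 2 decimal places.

x_1 = 579.75

I − A =
  [   0.70    -0.20    -0.40]
  [  -0.35     0.60    -0.35]
  [   0.00    -0.10     0.90]
Cofactors of I−A, C_ij = (−1)^(i+j)·(minor ij) (rows/columns in the sector order above):
  C_11 = (0.60)(0.90) − (-0.35)(-0.10) = 0.5050
  C_12 = −[(-0.35)(0.90) − (-0.35)(0.00)] = 0.3150
  C_13 = (-0.35)(-0.10) − (0.60)(0.00) = 0.0350
  C_21 = −[(-0.20)(0.90) − (-0.40)(-0.10)] = 0.2200
  C_22 = (0.70)(0.90) − (-0.40)(0.00) = 0.6300
  C_23 = −[(0.70)(-0.10) − (-0.20)(0.00)] = 0.0700
  C_31 = (-0.20)(-0.35) − (-0.40)(0.60) = 0.3100
  C_32 = −[(0.70)(-0.35) − (-0.40)(-0.35)] = 0.3850
  C_33 = (0.70)(0.60) − (-0.20)(-0.35) = 0.3500
det(I−A) = Σ_j (I−A)_1j·C_1j = (0.70)(0.5050) + (-0.20)(0.3150) + (-0.40)(0.0350) = 0.2765
adj(I−A) = Cᵀ =
  [ 0.5050   0.2200   0.3100]
  [ 0.3150   0.6300   0.3850]
  [ 0.0350   0.0700   0.3500]
(I − A)⁻¹ = adj(I−A) / det(I−A) ≈
  [   1.8264     0.7957     1.1212]
  [   1.1392     2.2785     1.3924]
  [   0.1266     0.2532     1.2658]
x = (I − A)⁻¹ d = adj(I−A)·d / det(I−A), with det(I−A) = 0.2765:
  x_1 = (0.5050·160 + 0.2200·150 + 0.3100·150) / 0.2765 = 160.30 / 0.2765 ≈ 579.75
  x_2 = (0.3150·160 + 0.6300·150 + 0.3850·150) / 0.2765 = 202.65 / 0.2765 ≈ 732.91
  x_3 = (0.0350·160 + 0.0700·150 + 0.3500·150) / 0.2765 = 68.60 / 0.2765 ≈ 248.10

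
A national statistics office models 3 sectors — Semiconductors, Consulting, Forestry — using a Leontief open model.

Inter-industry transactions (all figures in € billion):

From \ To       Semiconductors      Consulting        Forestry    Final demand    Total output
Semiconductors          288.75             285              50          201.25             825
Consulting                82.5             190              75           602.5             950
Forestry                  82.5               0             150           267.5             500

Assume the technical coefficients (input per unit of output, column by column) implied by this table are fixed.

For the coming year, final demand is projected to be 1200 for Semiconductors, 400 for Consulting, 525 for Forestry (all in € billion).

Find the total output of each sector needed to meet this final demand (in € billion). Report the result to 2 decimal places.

Technical coefficients a_ij = z_ij / X_j:
  a_11 = 288.75/825 = 0.35, a_21 = 82.5/825 = 0.10, a_31 = 82.5/825 = 0.10
  a_12 = 285/950 = 0.30, a_22 = 190/950 = 0.20, a_32 = 0/950 = 0.00
  a_13 = 50/500 = 0.10, a_23 = 75/500 = 0.15, a_33 = 150/500 = 0.30
I − A =
  [   0.65    -0.30    -0.10]
  [  -0.10     0.80    -0.15]
  [  -0.10     0.00     0.70]
Cofactors of I−A, C_ij = (−1)^(i+j)·(minor ij) (rows/columns in the sector order above):
  C_11 = (0.80)(0.70) − (-0.15)(0.00) = 0.5600
  C_12 = −[(-0.10)(0.70) − (-0.15)(-0.10)] = 0.0850
  C_13 = (-0.10)(0.00) − (0.80)(-0.10) = 0.0800
  C_21 = −[(-0.30)(0.70) − (-0.10)(0.00)] = 0.2100
  C_22 = (0.65)(0.70) − (-0.10)(-0.10) = 0.4450
  C_23 = −[(0.65)(0.00) − (-0.30)(-0.10)] = 0.0300
  C_31 = (-0.30)(-0.15) − (-0.10)(0.80) = 0.1250
  C_32 = −[(0.65)(-0.15) − (-0.10)(-0.10)] = 0.1075
  C_33 = (0.65)(0.80) − (-0.30)(-0.10) = 0.4900
det(I−A) = Σ_j (I−A)_1j·C_1j = (0.65)(0.5600) + (-0.30)(0.0850) + (-0.10)(0.0800) = 0.3305
adj(I−A) = Cᵀ =
  [ 0.5600   0.2100   0.1250]
  [ 0.0850   0.4450   0.1075]
  [ 0.0800   0.0300   0.4900]
(I − A)⁻¹ = adj(I−A) / det(I−A) ≈
  [   1.6944     0.6354     0.3782]
  [   0.2572     1.3464     0.3253]
  [   0.2421     0.0908     1.4826]
x = (I − A)⁻¹ d = adj(I−A)·d / det(I−A), with det(I−A) = 0.3305:
  x_1 = (0.5600·1200 + 0.2100·400 + 0.1250·525) / 0.3305 = 821.625 / 0.3305 ≈ 2486.01
  x_2 = (0.0850·1200 + 0.4450·400 + 0.1075·525) / 0.3305 = 336.4375 / 0.3305 ≈ 1017.97
  x_3 = (0.0800·1200 + 0.0300·400 + 0.4900·525) / 0.3305 = 365.25 / 0.3305 ≈ 1105.14

x_1 = 2486.01, x_2 = 1017.97, x_3 = 1105.14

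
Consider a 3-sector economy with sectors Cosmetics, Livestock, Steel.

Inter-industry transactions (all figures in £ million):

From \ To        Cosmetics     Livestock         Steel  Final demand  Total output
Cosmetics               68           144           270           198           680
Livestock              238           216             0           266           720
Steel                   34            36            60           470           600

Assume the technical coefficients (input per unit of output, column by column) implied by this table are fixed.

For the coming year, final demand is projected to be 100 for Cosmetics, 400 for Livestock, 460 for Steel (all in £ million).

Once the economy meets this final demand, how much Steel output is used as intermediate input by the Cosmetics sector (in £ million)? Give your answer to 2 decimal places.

Technical coefficients a_ij = z_ij / X_j:
  a_CC = 68/680 = 0.10, a_LC = 238/680 = 0.35, a_SC = 34/680 = 0.05
  a_CL = 144/720 = 0.20, a_LL = 216/720 = 0.30, a_SL = 36/720 = 0.05
  a_CS = 270/600 = 0.45, a_LS = 0/600 = 0.00, a_SS = 60/600 = 0.10
I − A =
  [   0.90    -0.20    -0.45]
  [  -0.35     0.70     0.00]
  [  -0.05    -0.05     0.90]
Cofactors of I−A, C_ij = (−1)^(i+j)·(minor ij) (rows/columns in the sector order above):
  C_11 = (0.70)(0.90) − (0.00)(-0.05) = 0.6300
  C_12 = −[(-0.35)(0.90) − (0.00)(-0.05)] = 0.3150
  C_13 = (-0.35)(-0.05) − (0.70)(-0.05) = 0.0525
  C_21 = −[(-0.20)(0.90) − (-0.45)(-0.05)] = 0.2025
  C_22 = (0.90)(0.90) − (-0.45)(-0.05) = 0.7875
  C_23 = −[(0.90)(-0.05) − (-0.20)(-0.05)] = 0.0550
  C_31 = (-0.20)(0.00) − (-0.45)(0.70) = 0.3150
  C_32 = −[(0.90)(0.00) − (-0.45)(-0.35)] = 0.1575
  C_33 = (0.90)(0.70) − (-0.20)(-0.35) = 0.5600
det(I−A) = Σ_j (I−A)_1j·C_1j = (0.90)(0.6300) + (-0.20)(0.3150) + (-0.45)(0.0525) = 0.480375
adj(I−A) = Cᵀ =
  [ 0.6300   0.2025   0.3150]
  [ 0.3150   0.7875   0.1575]
  [ 0.0525   0.0550   0.5600]
(I − A)⁻¹ = adj(I−A) / det(I−A) ≈
  [   1.3115     0.4215     0.6557]
  [   0.6557     1.6393     0.3279]
  [   0.1093     0.1145     1.1658]
First solve x = (I − A)⁻¹ d = adj(I−A)·d / det(I−A); in particular x_C = (0.6300·100 + 0.2025·400 + 0.3150·460) / 0.480375 = 288.90 / 0.480375 ≈ 601.4052.
Intermediate flow from S to C: z_SC = a_SC · x_C = 0.05 × 288.90 / 0.480375 = 14.445 / 0.480375 ≈ 30.07.

z_SC = 30.07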